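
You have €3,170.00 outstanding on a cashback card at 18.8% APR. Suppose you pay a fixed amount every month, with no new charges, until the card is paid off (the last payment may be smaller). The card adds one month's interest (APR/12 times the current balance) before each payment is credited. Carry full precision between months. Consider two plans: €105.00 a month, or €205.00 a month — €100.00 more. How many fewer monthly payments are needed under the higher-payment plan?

24 fewer payments

Monthly rate r = 18.8%/12 = 1.56667% = 0.0156667.
At €105.00/mo: n = ⌈−ln(1 − rB₀/P)/ln(1+r)⌉ = 42 payments (last €21.55); total interest = total paid − €3,170.00 = €1,156.55.
At €205.00/mo: 18 payments (last €173.58); total interest €488.58.
Payments saved = 42 − 18 = 24.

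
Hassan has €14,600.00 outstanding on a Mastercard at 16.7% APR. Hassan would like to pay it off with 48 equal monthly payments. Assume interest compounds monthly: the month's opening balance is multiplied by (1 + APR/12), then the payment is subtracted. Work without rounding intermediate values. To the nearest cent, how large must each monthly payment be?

€419.02

Monthly rate r = 16.7%/12 = 1.39167% = 0.0139167.
Level-payment amortization: P = B₀·r / (1 − (1+r)^(−n)) = 14600.00·0.0139167 / (1 − 1.01392^(−48)).
Denominator 1 − (1+r)^(−48) = 0.48490015.
P = 203.183 / 0.48490015 ≈ 419.02.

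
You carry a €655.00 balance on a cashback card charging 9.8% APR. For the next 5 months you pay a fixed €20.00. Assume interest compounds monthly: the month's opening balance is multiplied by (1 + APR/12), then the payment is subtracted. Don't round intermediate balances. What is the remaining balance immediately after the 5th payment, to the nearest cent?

€580.54

Monthly rate r = 9.8%/12 = 0.816667% = 0.00816667.
Each month: B ← B·(1+r) − €20.00.
Month 1: interest €5.35; balance after payment €640.35.
Month 2: interest €5.23; balance after payment €625.58.
Month 3: interest €5.11; balance after payment €610.69.
Month 4: interest €4.99; balance after payment €595.67.
Month 5: interest €4.86; balance after payment €580.54.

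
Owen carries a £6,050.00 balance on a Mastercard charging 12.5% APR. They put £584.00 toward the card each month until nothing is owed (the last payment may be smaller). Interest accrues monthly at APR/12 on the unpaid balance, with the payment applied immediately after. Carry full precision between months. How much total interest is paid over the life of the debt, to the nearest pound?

£385

Monthly rate r = 12.5%/12 = 1.04167% = 0.0104167.
Payoff takes n = ⌈−ln(1 − rB₀/P)/ln(1+r)⌉ = ⌈11.019⌉ = 12 payments; the last is £11.34.
Total paid = 11·£584.00 + £11.34 = £6,435.34.
Total interest = total paid − principal = £6,435.34 − £6,050.00 = £385.34.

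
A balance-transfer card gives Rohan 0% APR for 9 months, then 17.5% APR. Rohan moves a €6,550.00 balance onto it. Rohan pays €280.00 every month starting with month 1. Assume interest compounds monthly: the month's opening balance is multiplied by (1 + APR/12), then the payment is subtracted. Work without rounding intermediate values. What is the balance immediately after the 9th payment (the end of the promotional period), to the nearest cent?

Promo months 1–9 at r₀ = 0%/12 = 0; months 10+ at r₁ = 17.5%/12 = 0.0145833.
After month 9 (no interest yet): B = €6,550.00 − 9·€280.00 = €4,030.00.

€4,030.00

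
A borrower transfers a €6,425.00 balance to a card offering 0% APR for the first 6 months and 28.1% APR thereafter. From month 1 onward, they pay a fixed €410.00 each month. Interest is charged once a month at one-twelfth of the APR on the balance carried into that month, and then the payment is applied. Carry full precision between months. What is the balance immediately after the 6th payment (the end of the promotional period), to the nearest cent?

€3,965.00

Promo months 1–6 at r₀ = 0%/12 = 0; months 7+ at r₁ = 28.1%/12 = 0.0234167.
After month 6 (no interest yet): B = €6,425.00 − 6·€410.00 = €3,965.00.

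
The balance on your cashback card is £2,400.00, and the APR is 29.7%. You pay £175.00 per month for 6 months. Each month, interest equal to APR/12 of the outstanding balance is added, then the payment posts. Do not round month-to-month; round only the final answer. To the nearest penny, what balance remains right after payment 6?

Monthly rate r = 29.7%/12 = 2.475% = 0.02475.
Each month: B ← B·(1+r) − £175.00.
Month 1: interest £59.40; balance after payment £2,284.40.
Month 2: interest £56.54; balance after payment £2,165.94.
Month 3: interest £53.61; balance after payment £2,044.55.
Month 4: interest £50.60; balance after payment £1,920.15.
Month 5: interest £47.52; balance after payment £1,792.67.
Month 6: interest £44.37; balance after payment £1,662.04.

£1,662.04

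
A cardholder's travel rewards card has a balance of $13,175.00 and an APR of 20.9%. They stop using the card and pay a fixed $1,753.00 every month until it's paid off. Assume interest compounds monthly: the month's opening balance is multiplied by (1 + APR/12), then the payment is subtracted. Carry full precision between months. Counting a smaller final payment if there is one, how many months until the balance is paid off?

9 payments

Monthly rate r = 20.9%/12 = 1.74167% = 0.0174167.
Recurrence: B ← B·(1+r) − $1,753.00.
Month 1: interest $229.46; balance after payment $11,651.46.
Month 2: interest $202.93; balance after payment $10,101.39.
Closed form: n = −ln(1 − rB₀/P)/ln(1+r) = −ln(0.8691)/ln(1.01742) ≈ 8.125, so the balance reaches zero during payment 9.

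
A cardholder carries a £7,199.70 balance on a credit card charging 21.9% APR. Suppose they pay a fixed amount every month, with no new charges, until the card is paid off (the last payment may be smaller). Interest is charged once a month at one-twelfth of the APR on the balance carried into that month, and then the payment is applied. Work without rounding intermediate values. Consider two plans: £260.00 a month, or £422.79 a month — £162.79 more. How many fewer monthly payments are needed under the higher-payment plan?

Monthly rate r = 21.9%/12 = 1.825% = 0.01825.
At £260.00/mo: n = ⌈−ln(1 − rB₀/P)/ln(1+r)⌉ = 39 payments (last £240.03); total interest = total paid − £7,199.70 = £2,920.33.
At £422.79/mo: 21 payments (last £246.04); total interest £1,502.14.
Payments saved = 39 − 21 = 18.

18 fewer payments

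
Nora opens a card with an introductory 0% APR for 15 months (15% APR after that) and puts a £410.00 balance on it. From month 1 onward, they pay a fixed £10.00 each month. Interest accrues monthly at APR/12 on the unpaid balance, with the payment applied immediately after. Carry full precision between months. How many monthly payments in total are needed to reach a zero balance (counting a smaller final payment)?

Promo months 1–15 at r₀ = 0%/12 = 0; months 16+ at r₁ = 15%/12 = 0.0125.
After month 15 (no interest yet): B = £410.00 − 15·£10.00 = £260.00.
Then at r₁ with £10.00/mo: n₂ = −ln(1 − r₁·B/P)/ln(1+r₁) ≈ 31.64 → 32 more payments.

47 payments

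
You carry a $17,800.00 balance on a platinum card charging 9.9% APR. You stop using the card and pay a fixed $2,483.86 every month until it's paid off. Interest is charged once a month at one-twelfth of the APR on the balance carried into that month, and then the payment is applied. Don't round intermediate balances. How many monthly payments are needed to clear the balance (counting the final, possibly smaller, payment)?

8 payments

Monthly rate r = 9.9%/12 = 0.825% = 0.00825.
Recurrence: B ← B·(1+r) − $2,483.86.
Month 1: interest $146.85; balance after payment $15,462.99.
Month 2: interest $127.57; balance after payment $13,106.70.
Closed form: n = −ln(1 − rB₀/P)/ln(1+r) = −ln(0.94088)/ln(1.00825) ≈ 7.417, so the balance reaches zero during payment 8.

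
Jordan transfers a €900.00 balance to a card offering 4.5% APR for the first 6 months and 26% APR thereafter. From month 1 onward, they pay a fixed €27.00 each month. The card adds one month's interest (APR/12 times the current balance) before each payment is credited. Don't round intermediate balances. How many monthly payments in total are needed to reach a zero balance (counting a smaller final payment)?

Promo months 1–6 at r₀ = 4.5%/12 = 0.00375; months 7+ at r₁ = 26%/12 = 0.0216667.
After month 6: iterate B ← B·(1+r₀) − €27.00 for 6 months → €756.91.
Then at r₁ with €27.00/mo: n₂ = −ln(1 − r₁·B/P)/ln(1+r₁) ≈ 43.62 → 44 more payments.

50 months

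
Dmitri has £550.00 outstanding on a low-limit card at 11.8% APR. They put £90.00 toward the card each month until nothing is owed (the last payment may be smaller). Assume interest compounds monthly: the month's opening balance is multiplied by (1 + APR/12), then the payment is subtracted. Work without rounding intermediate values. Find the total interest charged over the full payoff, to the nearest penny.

£20.10

Monthly rate r = 11.8%/12 = 0.983333% = 0.00983333.
Payoff takes n = ⌈−ln(1 − rB₀/P)/ln(1+r)⌉ = ⌈6.333⌉ = 7 payments; the last is £30.10.
Total paid = 6·£90.00 + £30.10 = £570.10.
Total interest = total paid − principal = £570.10 − £550.00 = £20.10.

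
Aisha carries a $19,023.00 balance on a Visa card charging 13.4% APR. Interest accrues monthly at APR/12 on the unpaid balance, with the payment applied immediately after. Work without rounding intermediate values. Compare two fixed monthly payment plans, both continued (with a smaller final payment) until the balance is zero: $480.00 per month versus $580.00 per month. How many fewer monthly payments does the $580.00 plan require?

Monthly rate r = 13.4%/12 = 1.11667% = 0.0111667.
At $480.00/mo: n = ⌈−ln(1 − rB₀/P)/ln(1+r)⌉ = 53 payments (last $300.26); total interest = total paid − $19,023.00 = $6,237.26.
At $580.00/mo: 42 payments (last $42.03); total interest $4,799.03.
Payments saved = 53 − 42 = 11.

11 fewer payments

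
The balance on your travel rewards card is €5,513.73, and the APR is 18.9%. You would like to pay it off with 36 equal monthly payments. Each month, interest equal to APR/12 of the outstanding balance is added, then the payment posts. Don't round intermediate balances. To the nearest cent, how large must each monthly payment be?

€201.83

Monthly rate r = 18.9%/12 = 1.575% = 0.01575.
Level-payment amortization: P = B₀·r / (1 − (1+r)^(−n)) = 5513.73·0.01575 / (1 − 1.01575^(−36)).
Denominator 1 − (1+r)^(−36) = 0.430263447.
P = 86.8412 / 0.430263447 ≈ 201.83.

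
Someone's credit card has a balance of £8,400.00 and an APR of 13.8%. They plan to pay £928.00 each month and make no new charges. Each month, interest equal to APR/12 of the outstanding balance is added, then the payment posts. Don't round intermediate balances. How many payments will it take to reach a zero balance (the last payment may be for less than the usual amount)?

10 payments

Monthly rate r = 13.8%/12 = 1.15% = 0.0115.
Recurrence: B ← B·(1+r) − £928.00.
Month 1: interest £96.60; balance after payment £7,568.60.
Month 2: interest £87.04; balance after payment £6,727.64.
Closed form: n = −ln(1 − rB₀/P)/ln(1+r) = −ln(0.89591)/ln(1.0115) ≈ 9.613, so the balance reaches zero during payment 10.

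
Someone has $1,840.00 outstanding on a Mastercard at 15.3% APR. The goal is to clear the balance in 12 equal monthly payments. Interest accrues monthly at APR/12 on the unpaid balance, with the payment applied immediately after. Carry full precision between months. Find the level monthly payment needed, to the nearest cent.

Monthly rate r = 15.3%/12 = 1.275% = 0.01275.
Level-payment amortization: P = B₀·r / (1 − (1+r)^(−n)) = 1840.00·0.01275 / (1 − 1.01275^(−12)).
Denominator 1 − (1+r)^(−12) = 0.141039926.
P = 23.46 / 0.141039926 ≈ 166.34.

$166.34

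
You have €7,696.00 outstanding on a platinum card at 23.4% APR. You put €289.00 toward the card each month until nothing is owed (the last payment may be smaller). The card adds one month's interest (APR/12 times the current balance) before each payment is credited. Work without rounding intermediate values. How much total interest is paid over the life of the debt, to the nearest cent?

Monthly rate r = 23.4%/12 = 1.95% = 0.0195.
Payoff takes n = ⌈−ln(1 − rB₀/P)/ln(1+r)⌉ = ⌈37.928⌉ = 38 payments; the last is €268.28.
Total paid = 37·€289.00 + €268.28 = €10,961.28.
Total interest = total paid − principal = €10,961.28 − €7,696.00 = €3,265.28.

€3,265.28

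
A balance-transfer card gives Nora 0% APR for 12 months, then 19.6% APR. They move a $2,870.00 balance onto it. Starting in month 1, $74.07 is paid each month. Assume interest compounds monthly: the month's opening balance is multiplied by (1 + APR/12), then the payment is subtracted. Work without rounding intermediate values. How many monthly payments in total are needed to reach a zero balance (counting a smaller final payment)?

48 payments

Promo months 1–12 at r₀ = 0%/12 = 0; months 13+ at r₁ = 19.6%/12 = 0.0163333.
After month 12 (no interest yet): B = $2,870.00 − 12·$74.07 = $1,981.16.
Then at r₁ with $74.07/mo: n₂ = −ln(1 − r₁·B/P)/ln(1+r₁) ≈ 35.44 → 36 more payments.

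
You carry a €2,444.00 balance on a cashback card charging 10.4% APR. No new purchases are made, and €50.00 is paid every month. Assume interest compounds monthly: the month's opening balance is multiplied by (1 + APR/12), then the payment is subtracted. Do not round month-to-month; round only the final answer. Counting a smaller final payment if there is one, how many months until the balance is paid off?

64 payments

Monthly rate r = 10.4%/12 = 0.866667% = 0.00866667.
Recurrence: B ← B·(1+r) − €50.00.
Month 1: interest €21.18; balance after payment €2,415.18.
Month 2: interest €20.93; balance after payment €2,386.11.
Closed form: n = −ln(1 − rB₀/P)/ln(1+r) = −ln(0.57637)/ln(1.00867) ≈ 63.852, so the balance reaches zero during payment 64.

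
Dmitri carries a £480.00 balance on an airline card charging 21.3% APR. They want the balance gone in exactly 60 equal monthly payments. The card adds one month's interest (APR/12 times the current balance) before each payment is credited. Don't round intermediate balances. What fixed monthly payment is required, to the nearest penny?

Monthly rate r = 21.3%/12 = 1.775% = 0.01775.
Level-payment amortization: P = B₀·r / (1 − (1+r)^(−n)) = 480.00·0.01775 / (1 − 1.01775^(−60)).
Denominator 1 − (1+r)^(−60) = 0.652036783.
P = 8.52 / 0.652036783 ≈ 13.07.

£13.07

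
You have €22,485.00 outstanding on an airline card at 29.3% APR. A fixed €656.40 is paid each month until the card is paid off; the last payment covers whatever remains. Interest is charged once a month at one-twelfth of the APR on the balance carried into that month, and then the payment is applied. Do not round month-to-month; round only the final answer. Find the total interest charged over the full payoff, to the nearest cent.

€26,773.65

Monthly rate r = 29.3%/12 = 2.44167% = 0.0244167.
Payoff takes n = ⌈−ln(1 − rB₀/P)/ln(1+r)⌉ = ⌈75.043⌉ = 76 payments; the last is €28.65.
Total paid = 75·€656.40 + €28.65 = €49,258.65.
Total interest = total paid − principal = €49,258.65 − €22,485.00 = €26,773.65.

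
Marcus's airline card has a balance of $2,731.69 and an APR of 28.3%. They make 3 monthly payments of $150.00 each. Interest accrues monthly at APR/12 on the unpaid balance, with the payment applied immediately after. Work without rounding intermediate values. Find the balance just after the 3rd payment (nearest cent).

$2,468.85

Monthly rate r = 28.3%/12 = 2.35833% = 0.0235833.
Each month: B ← B·(1+r) − $150.00.
Month 1: interest $64.42; balance after payment $2,646.11.
Month 2: interest $62.40; balance after payment $2,558.52.
Month 3: interest $60.34; balance after payment $2,468.85.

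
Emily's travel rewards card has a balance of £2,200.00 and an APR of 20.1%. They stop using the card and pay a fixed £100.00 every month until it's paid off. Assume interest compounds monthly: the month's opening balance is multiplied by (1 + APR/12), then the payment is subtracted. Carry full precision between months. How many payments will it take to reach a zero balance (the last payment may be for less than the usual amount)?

Monthly rate r = 20.1%/12 = 1.675% = 0.01675.
Recurrence: B ← B·(1+r) − £100.00.
Month 1: interest £36.85; balance after payment £2,136.85.
Month 2: interest £35.79; balance after payment £2,072.64.
Closed form: n = −ln(1 − rB₀/P)/ln(1+r) = −ln(0.6315)/ln(1.01675) ≈ 27.671, so the balance reaches zero during payment 28.

28 months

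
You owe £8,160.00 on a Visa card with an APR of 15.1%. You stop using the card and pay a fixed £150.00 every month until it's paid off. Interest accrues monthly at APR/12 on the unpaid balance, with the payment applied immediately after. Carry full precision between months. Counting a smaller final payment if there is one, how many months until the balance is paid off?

Monthly rate r = 15.1%/12 = 1.25833% = 0.0125833.
Recurrence: B ← B·(1+r) − £150.00.
Month 1: interest £102.68; balance after payment £8,112.68.
Month 2: interest £102.08; balance after payment £8,064.76.
Closed form: n = −ln(1 − rB₀/P)/ln(1+r) = −ln(0.31547)/ln(1.01258) ≈ 92.261, so the balance reaches zero during payment 93.

93 months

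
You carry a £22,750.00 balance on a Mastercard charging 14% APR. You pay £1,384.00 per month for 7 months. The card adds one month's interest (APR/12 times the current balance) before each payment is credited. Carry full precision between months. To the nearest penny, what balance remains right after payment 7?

Monthly rate r = 14%/12 = 1.16667% = 0.0116667.
Each month: B ← B·(1+r) − £1,384.00.
Month 1: interest £265.42; balance after payment £21,631.42.
Month 2: interest £252.37; balance after payment £20,499.78.
Month 3: interest £239.16; balance after payment £19,354.95.
Month 4: interest £225.81; balance after payment £18,196.76.
Month 5: interest £212.30; balance after payment £17,025.05.
Month 6: interest £198.63; balance after payment £15,839.68.
Month 7: interest £184.80; balance after payment £14,640.47.

£14,640.47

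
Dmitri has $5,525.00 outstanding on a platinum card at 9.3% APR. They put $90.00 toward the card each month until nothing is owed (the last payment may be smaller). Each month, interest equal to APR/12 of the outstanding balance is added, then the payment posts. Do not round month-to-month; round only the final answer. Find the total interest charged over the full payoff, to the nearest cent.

$2,003.87

Monthly rate r = 9.3%/12 = 0.775% = 0.00775.
Payoff takes n = ⌈−ln(1 − rB₀/P)/ln(1+r)⌉ = ⌈83.653⌉ = 84 payments; the last is $58.87.
Total paid = 83·$90.00 + $58.87 = $7,528.87.
Total interest = total paid − principal = $7,528.87 − $5,525.00 = $2,003.87.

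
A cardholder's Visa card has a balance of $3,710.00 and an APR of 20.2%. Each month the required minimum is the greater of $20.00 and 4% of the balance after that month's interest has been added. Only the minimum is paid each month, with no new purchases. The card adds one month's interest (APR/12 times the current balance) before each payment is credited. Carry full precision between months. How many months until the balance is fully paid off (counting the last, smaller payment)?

116 months

Monthly rate r = 20.2%/12 = 1.68333% = 0.0168333.
While 4% of the post-interest balance exceeds $20.00, each month B ← (B·(1+r))·(1 − 0.04), i.e. B shrinks by the factor (1+r)·0.96 = 0.97616.
This holds for months 1–84. Entering month 85 the balance is $488.81; 4% of the post-interest balance is now below $20.00, so the flat $20.00 minimum applies from here.
From month 85 a fixed $20.00 at rate r clears $488.81 in 32 more payments. Total: 84 + 32 = 116 months.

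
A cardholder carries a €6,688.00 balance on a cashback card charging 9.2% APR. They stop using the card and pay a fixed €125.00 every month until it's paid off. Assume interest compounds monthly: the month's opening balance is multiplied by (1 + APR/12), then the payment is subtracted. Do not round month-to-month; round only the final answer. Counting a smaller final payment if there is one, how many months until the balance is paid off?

Monthly rate r = 9.2%/12 = 0.766667% = 0.00766667.
Recurrence: B ← B·(1+r) − €125.00.
Month 1: interest €51.27; balance after payment €6,614.27.
Month 2: interest €50.71; balance after payment €6,539.98.
Closed form: n = −ln(1 − rB₀/P)/ln(1+r) = −ln(0.5898)/ln(1.00767) ≈ 69.129, so the balance reaches zero during payment 70.

70 payments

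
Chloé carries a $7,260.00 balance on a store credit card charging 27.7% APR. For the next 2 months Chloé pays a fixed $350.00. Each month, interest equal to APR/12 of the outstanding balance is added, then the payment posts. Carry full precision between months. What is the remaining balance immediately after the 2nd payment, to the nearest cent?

Monthly rate r = 27.7%/12 = 2.30833% = 0.0230833.
Each month: B ← B·(1+r) − $350.00.
Month 1: interest $167.59; balance after payment $7,077.59.
Month 2: interest $163.37; balance after payment $6,890.96.

$6,890.96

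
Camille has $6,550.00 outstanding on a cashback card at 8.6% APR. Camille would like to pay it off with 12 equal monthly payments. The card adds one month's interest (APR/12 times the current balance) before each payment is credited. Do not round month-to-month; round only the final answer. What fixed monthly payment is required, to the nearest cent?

Monthly rate r = 8.6%/12 = 0.716667% = 0.00716667.
Level-payment amortization: P = B₀·r / (1 − (1+r)^(−n)) = 6550.00·0.00716667 / (1 − 1.00717^(−12)).
Denominator 1 − (1+r)^(−12) = 0.0821242975.
P = 46.9417 / 0.0821242975 ≈ 571.59.

$571.59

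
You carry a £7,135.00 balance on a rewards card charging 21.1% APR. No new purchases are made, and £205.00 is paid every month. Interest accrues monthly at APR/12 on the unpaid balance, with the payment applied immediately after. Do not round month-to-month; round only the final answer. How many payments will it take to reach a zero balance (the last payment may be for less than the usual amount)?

55 payments

Monthly rate r = 21.1%/12 = 1.75833% = 0.0175833.
Recurrence: B ← B·(1+r) − £205.00.
Month 1: interest £125.46; balance after payment £7,055.46.
Month 2: interest £124.06; balance after payment £6,974.52.
Closed form: n = −ln(1 − rB₀/P)/ln(1+r) = −ln(0.38801)/ln(1.01758) ≈ 54.313, so the balance reaches zero during payment 55.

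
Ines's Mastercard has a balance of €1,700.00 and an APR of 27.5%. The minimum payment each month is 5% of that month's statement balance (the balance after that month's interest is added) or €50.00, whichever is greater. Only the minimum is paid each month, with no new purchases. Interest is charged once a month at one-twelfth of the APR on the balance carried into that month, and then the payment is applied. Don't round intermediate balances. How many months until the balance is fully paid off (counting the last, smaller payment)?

Monthly rate r = 27.5%/12 = 2.29167% = 0.0229167.
While 5% of the post-interest balance exceeds €50.00, each month B ← (B·(1+r))·(1 − 0.05), i.e. B shrinks by the factor (1+r)·0.95 = 0.97177.
This holds for months 1–20. Entering month 21 the balance is €958.80; 5% of the post-interest balance is now below €50.00, so the flat €50.00 minimum applies from here.
From month 21 a fixed €50.00 at rate r clears €958.80 in 26 more payments. Total: 20 + 26 = 46 months.

46 months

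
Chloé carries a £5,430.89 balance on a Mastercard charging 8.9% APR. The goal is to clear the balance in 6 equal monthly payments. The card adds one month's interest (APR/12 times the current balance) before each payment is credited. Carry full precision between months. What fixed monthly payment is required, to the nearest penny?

Monthly rate r = 8.9%/12 = 0.741667% = 0.00741667.
Level-payment amortization: P = B₀·r / (1 − (1+r)^(−n)) = 5430.89·0.00741667 / (1 − 1.00742^(−6)).
Denominator 1 − (1+r)^(−6) = 0.0433673247.
P = 40.2791 / 0.0433673247 ≈ 928.79.

£928.79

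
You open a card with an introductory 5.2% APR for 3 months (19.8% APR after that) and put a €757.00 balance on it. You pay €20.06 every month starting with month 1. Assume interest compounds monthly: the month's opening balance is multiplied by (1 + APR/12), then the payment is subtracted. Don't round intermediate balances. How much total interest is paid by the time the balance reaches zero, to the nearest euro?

€370

Promo months 1–3 at r₀ = 5.2%/12 = 0.00433333; months 4+ at r₁ = 19.8%/12 = 0.0165.
After month 3: iterate B ← B·(1+r₀) − €20.06 for 3 months → €706.44.
Then at r₁ with €20.06/mo: n₂ = −ln(1 − r₁·B/P)/ln(1+r₁) ≈ 53.16 → 54 more payments.
Total paid = 56·€20.06 + €3.32 = €1,126.68; interest = €1,126.68 − €757.00 = €369.68.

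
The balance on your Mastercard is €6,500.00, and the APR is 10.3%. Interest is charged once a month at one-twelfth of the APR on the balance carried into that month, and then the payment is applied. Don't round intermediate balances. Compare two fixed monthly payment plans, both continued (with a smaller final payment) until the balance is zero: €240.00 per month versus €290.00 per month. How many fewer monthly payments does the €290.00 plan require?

Monthly rate r = 10.3%/12 = 0.858333% = 0.00858333.
At €240.00/mo: n = ⌈−ln(1 − rB₀/P)/ln(1+r)⌉ = 31 payments (last €229.48); total interest = total paid − €6,500.00 = €929.48.
At €290.00/mo: 26 payments (last €0.08); total interest €750.08.
Payments saved = 31 − 26 = 5.

5 fewer payments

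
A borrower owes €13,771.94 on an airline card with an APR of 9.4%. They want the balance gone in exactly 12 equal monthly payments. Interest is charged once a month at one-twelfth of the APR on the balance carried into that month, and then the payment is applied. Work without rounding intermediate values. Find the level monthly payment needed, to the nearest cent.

Monthly rate r = 9.4%/12 = 0.783333% = 0.00783333.
Level-payment amortization: P = B₀·r / (1 − (1+r)^(−n)) = 13771.94·0.00783333 / (1 − 1.00783^(−12)).
Denominator 1 − (1+r)^(−12) = 0.0893837809.
P = 107.88 / 0.0893837809 ≈ 1206.93.

€1,206.93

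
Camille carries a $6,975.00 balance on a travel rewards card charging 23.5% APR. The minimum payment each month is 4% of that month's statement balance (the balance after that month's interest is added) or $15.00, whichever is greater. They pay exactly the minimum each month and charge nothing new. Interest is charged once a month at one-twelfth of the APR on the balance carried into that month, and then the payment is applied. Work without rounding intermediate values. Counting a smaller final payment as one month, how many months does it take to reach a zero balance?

172 months

Monthly rate r = 23.5%/12 = 1.95833% = 0.0195833.
While 4% of the post-interest balance exceeds $15.00, each month B ← (B·(1+r))·(1 − 0.04), i.e. B shrinks by the factor (1+r)·0.96 = 0.9788.
This holds for months 1–138. Entering month 139 the balance is $362.50; 4% of the post-interest balance is now below $15.00, so the flat $15.00 minimum applies from here.
From month 139 a fixed $15.00 at rate r clears $362.50 in 34 more payments. Total: 138 + 34 = 172 months.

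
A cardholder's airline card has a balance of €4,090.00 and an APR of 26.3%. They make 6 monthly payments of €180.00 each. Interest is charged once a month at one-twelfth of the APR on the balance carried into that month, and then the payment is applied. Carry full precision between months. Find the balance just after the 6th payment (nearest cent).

Monthly rate r = 26.3%/12 = 2.19167% = 0.0219167.
Each month: B ← B·(1+r) − €180.00.
Month 1: interest €89.64; balance after payment €3,999.64.
Month 2: interest €87.66; balance after payment €3,907.30.
Month 3: interest €85.63; balance after payment €3,812.93.
Month 4: interest €83.57; balance after payment €3,716.50.
Month 5: interest €81.45; balance after payment €3,617.95.
Month 6: interest €79.29; balance after payment €3,517.25.

€3,517.25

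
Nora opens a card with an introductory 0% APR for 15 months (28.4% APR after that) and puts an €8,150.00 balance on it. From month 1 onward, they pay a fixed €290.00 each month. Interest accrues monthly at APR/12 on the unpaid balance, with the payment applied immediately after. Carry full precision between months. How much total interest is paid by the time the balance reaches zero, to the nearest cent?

€802.88

Promo months 1–15 at r₀ = 0%/12 = 0; months 16+ at r₁ = 28.4%/12 = 0.0236667.
After month 15 (no interest yet): B = €8,150.00 − 15·€290.00 = €3,800.00.
Then at r₁ with €290.00/mo: n₂ = −ln(1 − r₁·B/P)/ln(1+r₁) ≈ 15.87 → 16 more payments.
Total paid = 30·€290.00 + €252.88 = €8,952.88; interest = €8,952.88 − €8,150.00 = €802.88.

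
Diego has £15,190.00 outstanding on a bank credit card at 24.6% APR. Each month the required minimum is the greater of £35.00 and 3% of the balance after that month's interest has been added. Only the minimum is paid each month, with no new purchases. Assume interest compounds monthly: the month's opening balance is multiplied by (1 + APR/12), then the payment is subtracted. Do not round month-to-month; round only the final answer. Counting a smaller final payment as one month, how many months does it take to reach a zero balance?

310 months

Monthly rate r = 24.6%/12 = 2.05% = 0.0205.
While 3% of the post-interest balance exceeds £35.00, each month B ← (B·(1+r))·(1 − 0.03), i.e. B shrinks by the factor (1+r)·0.97 = 0.98988.
This holds for months 1–255. Entering month 256 the balance is £1,136.76; 3% of the post-interest balance is now below £35.00, so the flat £35.00 minimum applies from here.
From month 256 a fixed £35.00 at rate r clears £1,136.76 in 55 more payments. Total: 255 + 55 = 310 months.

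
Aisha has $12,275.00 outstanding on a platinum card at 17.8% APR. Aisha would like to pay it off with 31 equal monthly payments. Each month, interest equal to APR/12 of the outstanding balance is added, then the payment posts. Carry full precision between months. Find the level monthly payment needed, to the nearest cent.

$496.84

Monthly rate r = 17.8%/12 = 1.48333% = 0.0148333.
Level-payment amortization: P = B₀·r / (1 − (1+r)^(−n)) = 12275.00·0.0148333 / (1 − 1.01483^(−31)).
Denominator 1 − (1+r)^(−31) = 0.366475279.
P = 182.079 / 0.366475279 ≈ 496.84.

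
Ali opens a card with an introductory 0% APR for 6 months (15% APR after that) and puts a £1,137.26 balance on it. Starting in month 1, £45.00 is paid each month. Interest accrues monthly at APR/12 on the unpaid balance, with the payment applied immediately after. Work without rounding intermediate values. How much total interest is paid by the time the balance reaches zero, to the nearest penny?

Promo months 1–6 at r₀ = 0%/12 = 0; months 7+ at r₁ = 15%/12 = 0.0125.
After month 6 (no interest yet): B = £1,137.26 − 6·£45.00 = £867.26.
Then at r₁ with £45.00/mo: n₂ = −ln(1 − r₁·B/P)/ln(1+r₁) ≈ 22.19 → 23 more payments.
Total paid = 28·£45.00 + £8.50 = £1,268.50; interest = £1,268.50 − £1,137.26 = £131.24.

£131.24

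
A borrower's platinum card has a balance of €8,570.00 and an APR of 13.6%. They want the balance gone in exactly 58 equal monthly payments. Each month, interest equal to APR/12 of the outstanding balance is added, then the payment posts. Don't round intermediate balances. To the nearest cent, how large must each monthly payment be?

€202.41

Monthly rate r = 13.6%/12 = 1.13333% = 0.0113333.
Level-payment amortization: P = B₀·r / (1 − (1+r)^(−n)) = 8570.00·0.0113333 / (1 − 1.01133^(−58)).
Denominator 1 − (1+r)^(−58) = 0.479849118.
P = 97.1267 / 0.479849118 ≈ 202.41.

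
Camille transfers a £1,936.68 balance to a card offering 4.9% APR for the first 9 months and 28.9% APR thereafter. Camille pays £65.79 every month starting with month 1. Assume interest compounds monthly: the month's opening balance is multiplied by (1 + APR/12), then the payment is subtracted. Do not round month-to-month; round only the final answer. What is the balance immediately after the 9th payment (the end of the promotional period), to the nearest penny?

Promo months 1–9 at r₀ = 4.9%/12 = 0.00408333; months 10+ at r₁ = 28.9%/12 = 0.0240833.
After month 9: iterate B ← B·(1+r₀) − £65.79 for 9 months → £1,407.15.

£1,407.15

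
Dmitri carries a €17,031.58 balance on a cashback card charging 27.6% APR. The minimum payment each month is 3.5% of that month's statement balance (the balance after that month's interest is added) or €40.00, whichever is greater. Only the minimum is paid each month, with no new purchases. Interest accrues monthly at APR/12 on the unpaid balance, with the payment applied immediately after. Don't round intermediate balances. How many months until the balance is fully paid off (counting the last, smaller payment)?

Monthly rate r = 27.6%/12 = 2.3% = 0.023.
While 3.5% of the post-interest balance exceeds €40.00, each month B ← (B·(1+r))·(1 − 0.035), i.e. B shrinks by the factor (1+r)·0.965 = 0.98719.
This holds for months 1–212. Entering month 213 the balance is €1,108.36; 3.5% of the post-interest balance is now below €40.00, so the flat €40.00 minimum applies from here.
From month 213 a fixed €40.00 at rate r clears €1,108.36 in 45 more payments. Total: 212 + 45 = 257 months.

257 months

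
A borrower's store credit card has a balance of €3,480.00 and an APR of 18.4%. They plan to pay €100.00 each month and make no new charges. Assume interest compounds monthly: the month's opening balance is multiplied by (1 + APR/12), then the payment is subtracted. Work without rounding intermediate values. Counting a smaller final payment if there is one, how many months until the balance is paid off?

51 payments

Monthly rate r = 18.4%/12 = 1.53333% = 0.0153333.
Recurrence: B ← B·(1+r) − €100.00.
Month 1: interest €53.36; balance after payment €3,433.36.
Month 2: interest €52.64; balance after payment €3,386.00.
Closed form: n = −ln(1 − rB₀/P)/ln(1+r) = −ln(0.4664)/ln(1.01533) ≈ 50.122, so the balance reaches zero during payment 51.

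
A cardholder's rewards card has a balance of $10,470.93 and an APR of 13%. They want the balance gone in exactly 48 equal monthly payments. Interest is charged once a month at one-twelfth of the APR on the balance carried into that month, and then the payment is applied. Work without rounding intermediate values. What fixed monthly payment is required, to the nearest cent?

Monthly rate r = 13%/12 = 1.08333% = 0.0108333.
Level-payment amortization: P = B₀·r / (1 − (1+r)^(−n)) = 10470.93·0.0108333 / (1 − 1.01083^(−48)).
Denominator 1 − (1+r)^(−48) = 0.403814556.
P = 113.435 / 0.403814556 ≈ 280.91.

$280.91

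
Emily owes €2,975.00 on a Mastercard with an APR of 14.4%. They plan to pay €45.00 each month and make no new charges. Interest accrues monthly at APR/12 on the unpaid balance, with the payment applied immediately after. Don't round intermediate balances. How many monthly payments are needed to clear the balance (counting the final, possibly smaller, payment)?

Monthly rate r = 14.4%/12 = 1.2% = 0.012.
Recurrence: B ← B·(1+r) − €45.00.
Month 1: interest €35.70; balance after payment €2,965.70.
Month 2: interest €35.59; balance after payment €2,956.29.
Closed form: n = −ln(1 − rB₀/P)/ln(1+r) = −ln(0.20667)/ln(1.012) ≈ 132.174, so the balance reaches zero during payment 133.

133 payments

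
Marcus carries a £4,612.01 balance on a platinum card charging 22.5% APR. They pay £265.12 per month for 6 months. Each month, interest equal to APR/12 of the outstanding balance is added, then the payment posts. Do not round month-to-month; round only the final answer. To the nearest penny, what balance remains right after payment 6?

Monthly rate r = 22.5%/12 = 1.875% = 0.01875.
Each month: B ← B·(1+r) − £265.12.
Month 1: interest £86.48; balance after payment £4,433.37.
Month 2: interest £83.13; balance after payment £4,251.37.
Month 3: interest £79.71; balance after payment £4,065.96.
Month 4: interest £76.24; balance after payment £3,877.08.
Month 5: interest £72.70; balance after payment £3,684.66.
Month 6: interest £69.09; balance after payment £3,488.62.

£3,488.62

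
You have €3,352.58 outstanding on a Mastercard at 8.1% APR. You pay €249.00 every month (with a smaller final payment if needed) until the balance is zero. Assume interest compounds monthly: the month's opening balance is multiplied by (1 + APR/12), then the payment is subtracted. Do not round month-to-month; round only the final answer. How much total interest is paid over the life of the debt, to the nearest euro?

€174

Monthly rate r = 8.1%/12 = 0.675% = 0.00675.
Payoff takes n = ⌈−ln(1 − rB₀/P)/ln(1+r)⌉ = ⌈14.163⌉ = 15 payments; the last is €40.80.
Total paid = 14·€249.00 + €40.80 = €3,526.80.
Total interest = total paid − principal = €3,526.80 − €3,352.58 = €174.22.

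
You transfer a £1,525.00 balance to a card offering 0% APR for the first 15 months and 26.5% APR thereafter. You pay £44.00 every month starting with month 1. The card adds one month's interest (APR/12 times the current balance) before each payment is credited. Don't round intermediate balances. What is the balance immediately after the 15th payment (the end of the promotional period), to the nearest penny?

£865.00

Promo months 1–15 at r₀ = 0%/12 = 0; months 16+ at r₁ = 26.5%/12 = 0.0220833.
After month 15 (no interest yet): B = £1,525.00 − 15·£44.00 = £865.00.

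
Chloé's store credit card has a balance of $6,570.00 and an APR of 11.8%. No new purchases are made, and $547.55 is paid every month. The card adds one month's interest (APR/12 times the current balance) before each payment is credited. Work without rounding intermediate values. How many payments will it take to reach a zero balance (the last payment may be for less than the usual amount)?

Monthly rate r = 11.8%/12 = 0.983333% = 0.00983333.
Recurrence: B ← B·(1+r) − $547.55.
Month 1: interest $64.61; balance after payment $6,087.05.
Month 2: interest $59.86; balance after payment $5,599.36.
Closed form: n = −ln(1 − rB₀/P)/ln(1+r) = −ln(0.88201)/ln(1.00983) ≈ 12.831, so the balance reaches zero during payment 13.

13 months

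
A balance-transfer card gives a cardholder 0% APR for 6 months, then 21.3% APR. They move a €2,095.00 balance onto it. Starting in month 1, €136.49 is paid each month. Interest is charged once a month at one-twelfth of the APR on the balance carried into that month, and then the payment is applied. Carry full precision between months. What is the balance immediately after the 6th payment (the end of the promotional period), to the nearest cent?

Promo months 1–6 at r₀ = 0%/12 = 0; months 7+ at r₁ = 21.3%/12 = 0.01775.
After month 6 (no interest yet): B = €2,095.00 − 6·€136.49 = €1,276.06.

€1,276.06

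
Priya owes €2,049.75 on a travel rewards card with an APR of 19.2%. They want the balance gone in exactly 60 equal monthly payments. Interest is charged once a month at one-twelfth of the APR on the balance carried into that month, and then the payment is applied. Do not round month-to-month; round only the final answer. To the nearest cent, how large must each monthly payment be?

Monthly rate r = 19.2%/12 = 1.6% = 0.016.
Level-payment amortization: P = B₀·r / (1 − (1+r)^(−n)) = 2049.75·0.016 / (1 − 1.016^(−60)).
Denominator 1 − (1+r)^(−60) = 0.614186408.
P = 32.796 / 0.614186408 ≈ 53.40.

€53.40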